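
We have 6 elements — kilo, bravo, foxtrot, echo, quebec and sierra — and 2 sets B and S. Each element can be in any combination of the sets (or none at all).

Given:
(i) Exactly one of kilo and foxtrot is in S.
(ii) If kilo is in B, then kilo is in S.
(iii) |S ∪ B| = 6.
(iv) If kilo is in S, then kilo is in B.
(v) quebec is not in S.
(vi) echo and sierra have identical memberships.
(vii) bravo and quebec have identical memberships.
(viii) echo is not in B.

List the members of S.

S = {echo, kilo, sierra}

From (v): quebec ∉ S.
From (viii): echo ∉ B.
(vi): sierra matches echo: sierra ∉ B.
(vii): bravo matches quebec: bravo ∉ S.
Suppose kilo ∉ S: no assignment then satisfies all the clues, so kilo ∈ S.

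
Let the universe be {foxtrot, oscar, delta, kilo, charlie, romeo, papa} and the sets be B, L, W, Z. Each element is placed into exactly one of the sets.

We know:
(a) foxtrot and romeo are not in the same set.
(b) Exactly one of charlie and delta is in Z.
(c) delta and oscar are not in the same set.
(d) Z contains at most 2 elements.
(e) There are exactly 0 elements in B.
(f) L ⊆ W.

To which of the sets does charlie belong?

charlie: W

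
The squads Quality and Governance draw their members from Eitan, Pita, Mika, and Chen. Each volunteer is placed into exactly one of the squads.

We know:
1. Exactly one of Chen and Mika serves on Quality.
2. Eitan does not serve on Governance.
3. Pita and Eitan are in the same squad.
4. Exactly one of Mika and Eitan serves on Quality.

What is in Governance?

From (2): Eitan ∉ Governance.
(3): Pita matches Eitan: Pita ∉ Governance.
Only one squad left: Eitan ∈ Quality.
Only one squad left: Pita ∈ Quality.
(4) (exactly one): Mika ∉ Quality.
Only one squad left: Mika ∈ Governance.
(1) (exactly one): Chen ∈ Quality.

Governance = {Mika}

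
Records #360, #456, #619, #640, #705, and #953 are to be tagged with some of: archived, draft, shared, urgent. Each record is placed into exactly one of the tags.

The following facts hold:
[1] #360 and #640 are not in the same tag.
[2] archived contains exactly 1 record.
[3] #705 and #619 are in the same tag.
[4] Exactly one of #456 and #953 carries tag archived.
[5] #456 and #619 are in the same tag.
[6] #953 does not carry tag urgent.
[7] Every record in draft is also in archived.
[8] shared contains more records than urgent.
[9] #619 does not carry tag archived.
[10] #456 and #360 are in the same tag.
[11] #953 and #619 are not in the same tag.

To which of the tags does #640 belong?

#640: urgent

From (6): #953 ∉ urgent.
From (9): #619 ∉ archived.
(3): #705 matches #619: #705 ∉ archived.
(5): #456 matches #619: #456 ∉ archived.
(7) contrapositive: #456 ∉ draft.
(7) contrapositive: #619 ∉ draft.
(7) contrapositive: #705 ∉ draft.
(10): #360 matches #456: #360 ∉ archived.
(10): #360 matches #456: #360 ∉ draft.
(4) (exactly one): #953 ∈ archived.
(2): archived already has 1, so the rest are out.
Suppose #640 ∈ shared: no assignment then satisfies all the clues, so #640 ∉ shared.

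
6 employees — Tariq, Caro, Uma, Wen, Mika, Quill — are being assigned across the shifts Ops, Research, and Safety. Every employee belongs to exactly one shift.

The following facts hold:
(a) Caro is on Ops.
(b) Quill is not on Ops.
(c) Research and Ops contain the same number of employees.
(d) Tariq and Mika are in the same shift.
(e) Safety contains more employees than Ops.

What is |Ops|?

1

From (a): Caro ∈ Ops.
From (b): Quill ∉ Ops.
Suppose Tariq ∈ Ops: no assignment then satisfies all the clues, so Tariq ∉ Ops.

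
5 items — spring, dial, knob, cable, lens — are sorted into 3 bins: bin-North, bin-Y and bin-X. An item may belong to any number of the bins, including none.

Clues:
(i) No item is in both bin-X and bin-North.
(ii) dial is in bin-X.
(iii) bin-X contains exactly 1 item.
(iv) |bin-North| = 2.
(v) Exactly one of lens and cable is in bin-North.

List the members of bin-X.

bin-X = {dial}

From (ii): dial ∈ bin-X.
(i) (disjoint): dial ∉ bin-North.
(iii): bin-X already has 1, so the rest are out.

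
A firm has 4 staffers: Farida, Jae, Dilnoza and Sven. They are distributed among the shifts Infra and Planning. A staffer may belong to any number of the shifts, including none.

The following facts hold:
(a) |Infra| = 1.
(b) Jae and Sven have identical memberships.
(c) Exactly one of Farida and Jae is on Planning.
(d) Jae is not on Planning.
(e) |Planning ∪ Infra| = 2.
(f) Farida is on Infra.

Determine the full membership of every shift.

From (d): Jae ∉ Planning.
From (f): Farida ∈ Infra.
(a): Infra already has 1, so the rest are out.
(b): Sven matches Jae: Sven ∉ Planning.
(c) (exactly one): Farida ∈ Planning.
Suppose Dilnoza ∉ Planning: no assignment then satisfies all the clues, so Dilnoza ∈ Planning.

Infra = {Farida}; Planning = {Dilnoza, Farida}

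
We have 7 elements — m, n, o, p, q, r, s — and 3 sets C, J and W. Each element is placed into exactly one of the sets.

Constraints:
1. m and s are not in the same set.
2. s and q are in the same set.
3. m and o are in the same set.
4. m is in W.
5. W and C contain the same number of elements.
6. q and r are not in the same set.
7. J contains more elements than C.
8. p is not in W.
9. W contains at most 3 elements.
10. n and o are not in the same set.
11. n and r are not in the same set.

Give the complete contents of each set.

C = {p, r}; J = {n, q, s}; W = {m, o}

From (4): m ∈ W.
From (8): p ∉ W.
(1): s ∉ W.
(2): q matches s: q ∉ W.
(3): o matches m: o ∉ C.
(3): o matches m: o ∉ J.
(3): o matches m: o ∈ W.
(10): n ∉ W.
Suppose n ∈ C: no assignment then satisfies all the clues, so n ∉ C.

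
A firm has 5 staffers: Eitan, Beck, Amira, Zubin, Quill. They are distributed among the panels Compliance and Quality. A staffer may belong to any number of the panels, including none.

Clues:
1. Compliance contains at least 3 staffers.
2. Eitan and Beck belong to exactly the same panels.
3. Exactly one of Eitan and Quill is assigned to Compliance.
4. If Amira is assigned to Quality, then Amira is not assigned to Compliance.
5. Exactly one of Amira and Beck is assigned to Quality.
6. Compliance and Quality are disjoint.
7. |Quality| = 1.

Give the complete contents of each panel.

Compliance = {Beck, Eitan, Zubin}; Quality = {Amira}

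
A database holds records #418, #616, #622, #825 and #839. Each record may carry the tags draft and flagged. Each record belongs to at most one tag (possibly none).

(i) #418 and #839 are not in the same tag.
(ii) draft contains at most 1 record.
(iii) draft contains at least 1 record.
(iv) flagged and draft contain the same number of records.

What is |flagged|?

1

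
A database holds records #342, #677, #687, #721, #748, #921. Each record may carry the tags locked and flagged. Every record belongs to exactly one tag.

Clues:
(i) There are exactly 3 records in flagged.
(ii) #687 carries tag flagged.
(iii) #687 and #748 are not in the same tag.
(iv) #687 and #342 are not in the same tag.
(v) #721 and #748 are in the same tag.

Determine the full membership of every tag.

locked = {#342, #721, #748}; flagged = {#677, #687, #921}

From (ii): #687 ∈ flagged.
(iii): #748 ∉ flagged.
(iv): #342 ∉ flagged.
(v): #721 matches #748: #721 ∉ flagged.
Only one tag left: #342 ∈ locked.
Only one tag left: #721 ∈ locked.
Only one tag left: #748 ∈ locked.
(i): only 3 candidates remain for flagged, so all are in.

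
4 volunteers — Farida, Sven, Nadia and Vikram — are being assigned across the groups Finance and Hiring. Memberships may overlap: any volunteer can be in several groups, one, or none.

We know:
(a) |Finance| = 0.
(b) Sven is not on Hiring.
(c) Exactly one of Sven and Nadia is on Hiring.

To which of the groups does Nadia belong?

Nadia: Hiring

From (b): Sven ∉ Hiring.
(a): Finance already has 0, so the rest are out.
(c) (exactly one): Nadia ∈ Hiring.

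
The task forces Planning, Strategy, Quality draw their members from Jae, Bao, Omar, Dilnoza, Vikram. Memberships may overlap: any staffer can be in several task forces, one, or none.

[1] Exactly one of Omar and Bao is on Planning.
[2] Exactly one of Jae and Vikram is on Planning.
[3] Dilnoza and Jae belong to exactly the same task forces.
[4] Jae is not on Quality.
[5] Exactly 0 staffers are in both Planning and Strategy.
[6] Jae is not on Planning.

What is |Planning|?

2

From (4): Jae ∉ Quality.
From (6): Jae ∉ Planning.
(2) (exactly one): Vikram ∈ Planning.
(3): Dilnoza matches Jae: Dilnoza ∉ Planning.
(3): Dilnoza matches Jae: Dilnoza ∉ Quality.
Suppose Vikram ∈ Strategy: no assignment then satisfies all the clues, so Vikram ∉ Strategy.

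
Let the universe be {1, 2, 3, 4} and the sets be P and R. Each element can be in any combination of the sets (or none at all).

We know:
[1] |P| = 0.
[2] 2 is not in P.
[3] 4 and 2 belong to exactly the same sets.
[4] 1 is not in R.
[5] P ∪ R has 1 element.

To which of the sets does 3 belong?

From (2): 2 ∉ P.
From (4): 1 ∉ R.
(1): P already has 0, so the rest are out.
Suppose 3 ∉ R: no assignment then satisfies all the clues, so 3 ∈ R.

3: R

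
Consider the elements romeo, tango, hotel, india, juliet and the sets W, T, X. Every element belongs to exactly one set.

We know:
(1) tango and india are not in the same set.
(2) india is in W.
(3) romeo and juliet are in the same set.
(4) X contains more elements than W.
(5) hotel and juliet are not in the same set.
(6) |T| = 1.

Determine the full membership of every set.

W = {india}; T = {hotel}; X = {juliet, romeo, tango}

From (2): india ∈ W.
(1): tango ∉ W.
Suppose romeo ∈ W: no assignment then satisfies all the clues, so romeo ∉ W.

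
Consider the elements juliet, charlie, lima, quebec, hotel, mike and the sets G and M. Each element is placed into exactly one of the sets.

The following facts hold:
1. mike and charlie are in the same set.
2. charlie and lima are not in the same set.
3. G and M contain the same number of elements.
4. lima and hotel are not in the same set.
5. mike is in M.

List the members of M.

M = {charlie, hotel, mike}

From (5): mike ∈ M.
(1): charlie matches mike: charlie ∉ G.
(1): charlie matches mike: charlie ∈ M.
(2): lima ∉ M.
Only one set left: lima ∈ G.
(4): hotel ∉ G.
Only one set left: hotel ∈ M.
Suppose juliet ∈ M: no assignment then satisfies all the clues, so juliet ∉ M.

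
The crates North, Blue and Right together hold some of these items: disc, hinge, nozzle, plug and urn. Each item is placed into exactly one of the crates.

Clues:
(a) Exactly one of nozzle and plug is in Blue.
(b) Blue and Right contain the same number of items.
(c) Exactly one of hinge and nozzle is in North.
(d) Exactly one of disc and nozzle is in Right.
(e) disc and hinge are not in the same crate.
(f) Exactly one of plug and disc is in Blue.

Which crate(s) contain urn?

urn: Right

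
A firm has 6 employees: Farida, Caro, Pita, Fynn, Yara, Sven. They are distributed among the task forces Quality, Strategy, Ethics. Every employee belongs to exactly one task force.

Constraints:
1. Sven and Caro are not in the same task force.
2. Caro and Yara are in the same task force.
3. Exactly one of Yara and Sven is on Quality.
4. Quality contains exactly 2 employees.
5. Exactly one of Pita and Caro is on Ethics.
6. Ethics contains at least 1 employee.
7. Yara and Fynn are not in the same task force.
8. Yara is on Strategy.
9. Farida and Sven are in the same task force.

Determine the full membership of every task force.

Quality = {Farida, Sven}; Strategy = {Caro, Yara}; Ethics = {Fynn, Pita}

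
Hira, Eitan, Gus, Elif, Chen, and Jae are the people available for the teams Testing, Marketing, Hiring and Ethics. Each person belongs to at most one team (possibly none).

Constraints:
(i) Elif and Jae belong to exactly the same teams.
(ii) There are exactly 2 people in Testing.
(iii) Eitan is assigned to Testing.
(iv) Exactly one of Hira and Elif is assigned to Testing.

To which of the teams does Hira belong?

Hira: Testing

From (iii): Eitan ∈ Testing.
Suppose Hira ∉ Testing: no assignment then satisfies all the clues, so Hira ∈ Testing.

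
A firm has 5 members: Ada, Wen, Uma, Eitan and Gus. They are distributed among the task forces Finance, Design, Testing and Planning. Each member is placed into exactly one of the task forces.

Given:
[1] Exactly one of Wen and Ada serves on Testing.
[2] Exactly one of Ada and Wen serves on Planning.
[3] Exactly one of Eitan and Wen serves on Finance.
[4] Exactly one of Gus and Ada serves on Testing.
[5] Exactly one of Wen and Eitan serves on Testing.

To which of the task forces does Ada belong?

Ada: Planning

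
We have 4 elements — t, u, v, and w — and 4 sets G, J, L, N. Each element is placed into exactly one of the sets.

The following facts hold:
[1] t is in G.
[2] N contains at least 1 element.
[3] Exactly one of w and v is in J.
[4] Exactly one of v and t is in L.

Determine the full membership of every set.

G = {t}; J = {w}; L = {v}; N = {u}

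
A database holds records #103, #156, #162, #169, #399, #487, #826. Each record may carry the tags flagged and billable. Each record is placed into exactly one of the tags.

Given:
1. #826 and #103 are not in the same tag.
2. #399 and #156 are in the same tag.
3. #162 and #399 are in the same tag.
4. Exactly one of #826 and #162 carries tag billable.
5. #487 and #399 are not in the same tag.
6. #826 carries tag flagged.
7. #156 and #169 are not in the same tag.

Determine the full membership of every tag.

flagged = {#169, #487, #826}; billable = {#103, #156, #162, #399}

From (6): #826 ∈ flagged.
(1): #103 ∉ flagged.
(4) (exactly one): #162 ∈ billable.
Only one tag left: #103 ∈ billable.
(3): #399 matches #162: #399 ∉ flagged.
(3): #399 matches #162: #399 ∈ billable.
(5): #487 ∉ billable.
Only one tag left: #487 ∈ flagged.
(2): #156 matches #399: #156 ∉ flagged.
(2): #156 matches #399: #156 ∈ billable.
(7): #169 ∉ billable.
Only one tag left: #169 ∈ flagged.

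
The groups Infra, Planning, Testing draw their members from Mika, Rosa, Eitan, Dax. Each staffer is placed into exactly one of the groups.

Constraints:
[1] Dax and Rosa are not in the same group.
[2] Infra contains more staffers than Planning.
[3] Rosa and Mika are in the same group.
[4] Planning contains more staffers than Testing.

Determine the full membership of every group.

Infra = {Eitan, Mika, Rosa}; Planning = {Dax}; Testing = {}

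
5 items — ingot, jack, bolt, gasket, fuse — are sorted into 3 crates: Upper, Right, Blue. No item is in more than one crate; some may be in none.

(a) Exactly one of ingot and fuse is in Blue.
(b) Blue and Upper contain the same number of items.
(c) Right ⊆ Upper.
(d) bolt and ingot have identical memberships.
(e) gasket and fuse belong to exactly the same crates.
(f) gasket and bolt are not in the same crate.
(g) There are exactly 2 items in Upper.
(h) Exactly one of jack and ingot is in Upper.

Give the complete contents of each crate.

Upper = {bolt, ingot}; Right = {}; Blue = {fuse, gasket}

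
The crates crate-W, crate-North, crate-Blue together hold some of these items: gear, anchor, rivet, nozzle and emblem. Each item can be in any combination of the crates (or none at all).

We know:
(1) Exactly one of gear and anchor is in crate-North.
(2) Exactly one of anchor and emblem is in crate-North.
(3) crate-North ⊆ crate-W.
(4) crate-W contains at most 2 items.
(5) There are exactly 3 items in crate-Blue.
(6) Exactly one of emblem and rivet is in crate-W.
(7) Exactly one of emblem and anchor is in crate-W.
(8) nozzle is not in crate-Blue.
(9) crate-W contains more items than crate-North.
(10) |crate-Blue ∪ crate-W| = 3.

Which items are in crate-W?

crate-W = {anchor, rivet}

From (8): nozzle ∉ crate-Blue.
Suppose gear ∈ crate-W: no assignment then satisfies all the clues, so gear ∉ crate-W.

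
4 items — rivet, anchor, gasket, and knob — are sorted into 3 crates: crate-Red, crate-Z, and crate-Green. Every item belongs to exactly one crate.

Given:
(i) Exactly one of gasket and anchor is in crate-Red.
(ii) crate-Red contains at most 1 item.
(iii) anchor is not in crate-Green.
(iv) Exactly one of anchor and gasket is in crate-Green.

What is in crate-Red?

From (iii): anchor ∉ crate-Green.
(iv) (exactly one): gasket ∈ crate-Green.
(i) (exactly one): anchor ∈ crate-Red.
(ii): crate-Red already has 1, so the rest are out.

crate-Red = {anchor}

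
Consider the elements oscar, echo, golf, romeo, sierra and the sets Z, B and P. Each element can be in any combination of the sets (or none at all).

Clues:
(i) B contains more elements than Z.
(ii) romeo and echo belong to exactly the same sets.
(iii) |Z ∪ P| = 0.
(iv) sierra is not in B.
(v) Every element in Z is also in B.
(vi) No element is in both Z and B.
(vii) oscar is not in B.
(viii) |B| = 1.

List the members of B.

B = {golf}

From (iv): sierra ∉ B.
From (vii): oscar ∉ B.
(v) contrapositive: oscar ∉ Z.
(v) contrapositive: sierra ∉ Z.
Suppose echo ∈ B: no assignment then satisfies all the clues, so echo ∉ B.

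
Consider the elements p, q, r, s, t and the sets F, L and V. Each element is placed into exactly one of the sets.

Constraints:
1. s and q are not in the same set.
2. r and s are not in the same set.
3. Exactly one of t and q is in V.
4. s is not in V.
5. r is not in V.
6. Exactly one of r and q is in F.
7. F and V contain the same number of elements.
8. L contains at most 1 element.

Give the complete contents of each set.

F = {r, t}; L = {s}; V = {p, q}

From (4): s ∉ V.
From (5): r ∉ V.
Suppose p ∈ F: no assignment then satisfies all the clues, so p ∉ F.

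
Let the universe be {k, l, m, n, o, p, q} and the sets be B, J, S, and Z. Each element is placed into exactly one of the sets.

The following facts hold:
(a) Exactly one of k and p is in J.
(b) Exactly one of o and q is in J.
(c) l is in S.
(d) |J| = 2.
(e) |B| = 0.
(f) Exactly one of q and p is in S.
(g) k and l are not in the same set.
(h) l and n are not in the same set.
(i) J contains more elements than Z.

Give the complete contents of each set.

From (c): l ∈ S.
(e): B already has 0, so the rest are out.
(g): k ∉ S.
(h): n ∉ S.
Suppose k ∉ J: no assignment then satisfies all the clues, so k ∈ J.

B = {}; J = {k, q}; S = {l, m, o, p}; Z = {n}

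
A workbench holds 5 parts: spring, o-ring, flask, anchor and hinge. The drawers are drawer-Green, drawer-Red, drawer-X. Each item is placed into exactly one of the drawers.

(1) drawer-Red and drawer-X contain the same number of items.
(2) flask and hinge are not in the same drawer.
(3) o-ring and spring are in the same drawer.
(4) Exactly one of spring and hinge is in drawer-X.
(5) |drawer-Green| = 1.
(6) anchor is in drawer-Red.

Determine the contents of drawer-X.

drawer-X = {o-ring, spring}

From (6): anchor ∈ drawer-Red.
Suppose spring ∉ drawer-X: no assignment then satisfies all the clues, so spring ∈ drawer-X.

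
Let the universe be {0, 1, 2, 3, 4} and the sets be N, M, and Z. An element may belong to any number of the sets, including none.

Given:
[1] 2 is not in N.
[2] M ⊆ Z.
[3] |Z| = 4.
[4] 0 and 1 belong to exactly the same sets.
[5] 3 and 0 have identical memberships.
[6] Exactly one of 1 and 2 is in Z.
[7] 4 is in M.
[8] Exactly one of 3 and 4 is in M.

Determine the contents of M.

From (1): 2 ∉ N.
From (7): 4 ∈ M.
(2) with 4 ∈ M: 4 ∈ Z.
(8) (exactly one): 3 ∉ M.
(5): 0 matches 3: 0 ∉ M.
(4): 1 matches 0: 1 ∉ M.
Suppose 2 ∈ M: no assignment then satisfies all the clues, so 2 ∉ M.

M = {4}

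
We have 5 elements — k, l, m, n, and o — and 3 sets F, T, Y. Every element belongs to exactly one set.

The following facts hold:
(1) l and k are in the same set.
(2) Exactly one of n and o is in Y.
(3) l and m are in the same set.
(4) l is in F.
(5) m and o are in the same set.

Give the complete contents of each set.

F = {k, l, m, o}; T = {}; Y = {n}

From (4): l ∈ F.
(1): k matches l: k ∈ F.
(3): m matches l: m ∈ F.
(5): o matches m: o ∈ F.
(2) (exactly one): n ∈ Y.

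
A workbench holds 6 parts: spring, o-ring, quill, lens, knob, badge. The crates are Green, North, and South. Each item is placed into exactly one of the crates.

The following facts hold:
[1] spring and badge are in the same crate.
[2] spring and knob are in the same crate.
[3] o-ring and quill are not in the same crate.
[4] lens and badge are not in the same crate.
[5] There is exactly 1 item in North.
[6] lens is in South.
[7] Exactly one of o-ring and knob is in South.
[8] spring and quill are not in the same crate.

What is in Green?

Green = {badge, knob, spring}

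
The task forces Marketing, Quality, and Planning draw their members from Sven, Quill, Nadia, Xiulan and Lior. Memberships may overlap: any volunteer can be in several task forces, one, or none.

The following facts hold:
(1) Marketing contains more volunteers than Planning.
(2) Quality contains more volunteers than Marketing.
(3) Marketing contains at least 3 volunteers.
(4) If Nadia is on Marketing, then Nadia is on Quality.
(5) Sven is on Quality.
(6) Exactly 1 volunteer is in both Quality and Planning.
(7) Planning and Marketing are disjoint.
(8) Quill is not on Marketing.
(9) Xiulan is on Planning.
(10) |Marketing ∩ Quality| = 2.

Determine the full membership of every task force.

Marketing = {Lior, Nadia, Sven}; Quality = {Nadia, Quill, Sven, Xiulan}; Planning = {Xiulan}

From (5): Sven ∈ Quality.
From (8): Quill ∉ Marketing.
From (9): Xiulan ∈ Planning.
(7) (disjoint): Xiulan ∉ Marketing.
(3): only 3 candidates remain for Marketing, so all are in.
(4): Nadia ∈ Quality.
(7) (disjoint): Sven ∉ Planning.
(7) (disjoint): Nadia ∉ Planning.
(7) (disjoint): Lior ∉ Planning.
Suppose Quill ∉ Quality: no assignment then satisfies all the clues, so Quill ∈ Quality.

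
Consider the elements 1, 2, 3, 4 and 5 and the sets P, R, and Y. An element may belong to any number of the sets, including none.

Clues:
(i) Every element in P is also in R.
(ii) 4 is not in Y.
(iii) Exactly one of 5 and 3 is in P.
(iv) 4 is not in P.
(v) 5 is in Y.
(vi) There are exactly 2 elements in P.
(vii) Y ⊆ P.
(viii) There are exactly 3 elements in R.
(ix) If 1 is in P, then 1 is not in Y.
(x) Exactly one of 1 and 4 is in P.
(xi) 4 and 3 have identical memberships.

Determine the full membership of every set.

P = {1, 5}; R = {1, 2, 5}; Y = {5}

From (ii): 4 ∉ Y.
From (iv): 4 ∉ P.
From (v): 5 ∈ Y.
(vii) with 5 ∈ Y: 5 ∈ P.
(x) (exactly one): 1 ∈ P.
(xi): 3 matches 4: 3 ∉ P.
(xi): 3 matches 4: 3 ∉ Y.
(i) with 1 ∈ P: 1 ∈ R.
(i) with 5 ∈ P: 5 ∈ R.
(vi): P already has 2, so the rest are out.
(vii) contrapositive: 2 ∉ Y.
Suppose 2 ∉ R: no assignment then satisfies all the clues, so 2 ∈ R.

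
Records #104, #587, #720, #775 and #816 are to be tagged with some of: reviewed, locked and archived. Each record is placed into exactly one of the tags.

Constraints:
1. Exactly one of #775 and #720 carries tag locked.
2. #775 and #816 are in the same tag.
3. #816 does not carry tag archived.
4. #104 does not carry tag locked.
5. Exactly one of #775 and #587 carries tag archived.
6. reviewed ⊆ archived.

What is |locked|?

From (3): #816 ∉ archived.
From (4): #104 ∉ locked.
(2): #775 matches #816: #775 ∉ archived.
(5) (exactly one): #587 ∈ archived.
(6) contrapositive: #775 ∉ reviewed.
(6) contrapositive: #816 ∉ reviewed.
Only one tag left: #775 ∈ locked.
Only one tag left: #816 ∈ locked.
(1) (exactly one): #720 ∉ locked.

2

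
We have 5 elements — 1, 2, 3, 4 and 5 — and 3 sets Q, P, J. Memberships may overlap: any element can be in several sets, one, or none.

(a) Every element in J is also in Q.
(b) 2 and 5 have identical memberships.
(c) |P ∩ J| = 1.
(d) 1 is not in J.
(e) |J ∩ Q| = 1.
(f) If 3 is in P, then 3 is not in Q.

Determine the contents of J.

From (d): 1 ∉ J.
Suppose 2 ∈ J: no assignment then satisfies all the clues, so 2 ∉ J.

J = {4}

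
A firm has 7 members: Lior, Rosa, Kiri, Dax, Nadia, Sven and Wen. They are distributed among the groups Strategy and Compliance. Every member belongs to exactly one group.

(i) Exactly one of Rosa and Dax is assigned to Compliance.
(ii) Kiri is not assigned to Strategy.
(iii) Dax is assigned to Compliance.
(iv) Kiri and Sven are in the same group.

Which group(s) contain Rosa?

From (ii): Kiri ∉ Strategy.
From (iii): Dax ∈ Compliance.
(i) (exactly one): Rosa ∉ Compliance.
(iv): Sven matches Kiri: Sven ∉ Strategy.
Only one group left: Rosa ∈ Strategy.
Only one group left: Kiri ∈ Compliance.
Only one group left: Sven ∈ Compliance.

Rosa: Strategy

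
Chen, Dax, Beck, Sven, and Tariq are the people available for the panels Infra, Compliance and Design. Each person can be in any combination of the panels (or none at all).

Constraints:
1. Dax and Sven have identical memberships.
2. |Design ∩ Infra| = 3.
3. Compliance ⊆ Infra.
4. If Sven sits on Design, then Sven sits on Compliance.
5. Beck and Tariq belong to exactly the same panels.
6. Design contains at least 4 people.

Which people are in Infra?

Infra = {Chen, Dax, Sven}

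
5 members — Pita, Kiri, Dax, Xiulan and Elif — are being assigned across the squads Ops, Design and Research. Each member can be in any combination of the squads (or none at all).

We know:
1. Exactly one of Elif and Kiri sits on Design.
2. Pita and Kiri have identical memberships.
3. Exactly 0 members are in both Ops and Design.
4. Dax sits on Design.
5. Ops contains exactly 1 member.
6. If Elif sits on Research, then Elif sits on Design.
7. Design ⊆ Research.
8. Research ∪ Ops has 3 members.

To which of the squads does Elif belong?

Elif: Design, Research

From (4): Dax ∈ Design.
(7) with Dax ∈ Design: Dax ∈ Research.
Suppose Elif ∈ Ops: no assignment then satisfies all the clues, so Elif ∉ Ops.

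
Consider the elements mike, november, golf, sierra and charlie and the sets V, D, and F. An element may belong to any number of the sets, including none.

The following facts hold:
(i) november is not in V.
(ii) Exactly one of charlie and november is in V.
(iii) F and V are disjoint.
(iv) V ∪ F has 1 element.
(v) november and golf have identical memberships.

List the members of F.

F = {}

From (i): november ∉ V.
(ii) (exactly one): charlie ∈ V.
(iii) (disjoint): charlie ∉ F.
(v): golf matches november: golf ∉ V.
Suppose mike ∈ F: no assignment then satisfies all the clues, so mike ∉ F.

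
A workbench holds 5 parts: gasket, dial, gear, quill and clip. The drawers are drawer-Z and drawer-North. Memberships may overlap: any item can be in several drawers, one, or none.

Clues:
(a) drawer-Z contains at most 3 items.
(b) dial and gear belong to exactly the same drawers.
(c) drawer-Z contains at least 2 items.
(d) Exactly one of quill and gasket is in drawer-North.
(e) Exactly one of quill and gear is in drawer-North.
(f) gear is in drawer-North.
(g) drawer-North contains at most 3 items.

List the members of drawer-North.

drawer-North = {dial, gasket, gear}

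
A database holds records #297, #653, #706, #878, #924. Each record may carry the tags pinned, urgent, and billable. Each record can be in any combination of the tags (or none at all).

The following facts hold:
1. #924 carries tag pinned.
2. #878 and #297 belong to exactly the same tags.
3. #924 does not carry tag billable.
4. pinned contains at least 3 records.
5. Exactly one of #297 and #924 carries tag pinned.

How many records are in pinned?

3

From (1): #924 ∈ pinned.
From (3): #924 ∉ billable.
(5) (exactly one): #297 ∉ pinned.
(2): #878 matches #297: #878 ∉ pinned.
(4): only 3 candidates remain for pinned, so all are in.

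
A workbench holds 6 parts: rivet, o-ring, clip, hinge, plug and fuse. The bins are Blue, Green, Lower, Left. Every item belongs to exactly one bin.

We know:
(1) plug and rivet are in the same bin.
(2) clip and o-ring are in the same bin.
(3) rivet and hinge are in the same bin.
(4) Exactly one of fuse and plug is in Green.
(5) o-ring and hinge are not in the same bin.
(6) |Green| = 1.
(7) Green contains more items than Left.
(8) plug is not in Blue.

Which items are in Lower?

Lower = {hinge, plug, rivet}

From (8): plug ∉ Blue.
(1): rivet matches plug: rivet ∉ Blue.
(3): hinge matches rivet: hinge ∉ Blue.
Suppose rivet ∉ Lower: no assignment then satisfies all the clues, so rivet ∈ Lower.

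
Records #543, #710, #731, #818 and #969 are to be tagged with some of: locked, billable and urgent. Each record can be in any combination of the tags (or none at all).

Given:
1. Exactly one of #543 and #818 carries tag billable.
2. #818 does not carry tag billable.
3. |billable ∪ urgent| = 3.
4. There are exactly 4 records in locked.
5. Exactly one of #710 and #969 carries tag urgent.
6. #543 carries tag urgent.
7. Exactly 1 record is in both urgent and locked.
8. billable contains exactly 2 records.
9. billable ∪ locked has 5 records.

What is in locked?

locked = {#710, #731, #818, #969}

From (2): #818 ∉ billable.
From (6): #543 ∈ urgent.
(1) (exactly one): #543 ∈ billable.
Suppose #543 ∈ locked: no assignment then satisfies all the clues, so #543 ∉ locked.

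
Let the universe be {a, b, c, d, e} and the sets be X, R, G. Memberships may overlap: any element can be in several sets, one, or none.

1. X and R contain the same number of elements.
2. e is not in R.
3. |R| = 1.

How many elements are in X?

1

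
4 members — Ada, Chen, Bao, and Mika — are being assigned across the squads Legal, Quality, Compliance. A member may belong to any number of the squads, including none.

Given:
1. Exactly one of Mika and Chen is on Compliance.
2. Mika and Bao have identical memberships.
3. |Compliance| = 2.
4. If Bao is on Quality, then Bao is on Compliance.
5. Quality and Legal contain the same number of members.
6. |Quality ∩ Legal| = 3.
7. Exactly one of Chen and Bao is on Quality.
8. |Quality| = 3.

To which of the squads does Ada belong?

Ada: Legal, Quality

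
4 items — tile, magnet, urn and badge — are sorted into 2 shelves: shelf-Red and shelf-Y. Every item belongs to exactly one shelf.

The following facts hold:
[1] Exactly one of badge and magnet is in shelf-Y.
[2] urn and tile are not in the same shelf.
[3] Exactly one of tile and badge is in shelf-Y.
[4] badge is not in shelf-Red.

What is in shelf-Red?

shelf-Red = {magnet, tile}

From (4): badge ∉ shelf-Red.
Only one shelf left: badge ∈ shelf-Y.
(1) (exactly one): magnet ∉ shelf-Y.
(3) (exactly one): tile ∉ shelf-Y.
Only one shelf left: tile ∈ shelf-Red.
Only one shelf left: magnet ∈ shelf-Red.
(2): urn ∉ shelf-Red.
Only one shelf left: urn ∈ shelf-Y.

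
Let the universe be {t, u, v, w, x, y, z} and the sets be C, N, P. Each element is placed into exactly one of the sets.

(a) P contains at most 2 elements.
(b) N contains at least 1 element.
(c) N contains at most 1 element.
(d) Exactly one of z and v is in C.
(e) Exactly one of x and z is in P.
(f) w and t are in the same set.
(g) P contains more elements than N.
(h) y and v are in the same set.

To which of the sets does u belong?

u: P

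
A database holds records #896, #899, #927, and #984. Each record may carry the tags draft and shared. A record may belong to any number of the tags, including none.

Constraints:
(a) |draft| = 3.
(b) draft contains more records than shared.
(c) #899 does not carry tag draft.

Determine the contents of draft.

From (c): #899 ∉ draft.
(a): only 3 candidates remain for draft, so all are in.

draft = {#896, #927, #984}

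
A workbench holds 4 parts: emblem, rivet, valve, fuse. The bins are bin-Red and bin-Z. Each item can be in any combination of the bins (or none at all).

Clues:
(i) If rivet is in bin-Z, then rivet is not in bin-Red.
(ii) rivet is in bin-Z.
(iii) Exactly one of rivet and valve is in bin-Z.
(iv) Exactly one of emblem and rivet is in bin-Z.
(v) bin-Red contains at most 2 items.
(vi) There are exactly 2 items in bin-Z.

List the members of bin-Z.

bin-Z = {fuse, rivet}

From (ii): rivet ∈ bin-Z.
(i): rivet ∉ bin-Red.
(iii) (exactly one): valve ∉ bin-Z.
(iv) (exactly one): emblem ∉ bin-Z.
(vi): only 2 candidates remain for bin-Z, so all are in.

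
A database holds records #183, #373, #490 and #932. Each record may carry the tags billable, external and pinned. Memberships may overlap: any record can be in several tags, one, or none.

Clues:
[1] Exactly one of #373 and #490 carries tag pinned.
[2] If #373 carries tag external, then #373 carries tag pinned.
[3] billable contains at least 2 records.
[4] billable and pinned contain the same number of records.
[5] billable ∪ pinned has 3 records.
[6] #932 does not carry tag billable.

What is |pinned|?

2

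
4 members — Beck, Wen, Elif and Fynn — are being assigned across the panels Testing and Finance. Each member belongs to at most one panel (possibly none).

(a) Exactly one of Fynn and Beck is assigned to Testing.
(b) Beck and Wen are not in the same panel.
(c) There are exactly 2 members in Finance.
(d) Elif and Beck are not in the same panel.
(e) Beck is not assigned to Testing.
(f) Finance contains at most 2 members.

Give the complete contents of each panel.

Testing = {Fynn}; Finance = {Elif, Wen}

From (e): Beck ∉ Testing.
(a) (exactly one): Fynn ∈ Testing.
Suppose Beck ∈ Finance: no assignment then satisfies all the clues, so Beck ∉ Finance.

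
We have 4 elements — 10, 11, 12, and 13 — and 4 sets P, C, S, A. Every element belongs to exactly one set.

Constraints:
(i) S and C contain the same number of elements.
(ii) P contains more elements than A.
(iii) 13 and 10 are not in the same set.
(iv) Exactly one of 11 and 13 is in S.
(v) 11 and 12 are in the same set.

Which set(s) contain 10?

10: C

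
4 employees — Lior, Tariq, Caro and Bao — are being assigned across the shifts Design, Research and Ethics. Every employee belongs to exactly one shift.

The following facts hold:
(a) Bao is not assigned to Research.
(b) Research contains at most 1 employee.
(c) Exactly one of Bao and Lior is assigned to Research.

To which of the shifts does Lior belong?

Lior: Research

From (a): Bao ∉ Research.
(c) (exactly one): Lior ∈ Research.
(b): Research already has 1, so the rest are out.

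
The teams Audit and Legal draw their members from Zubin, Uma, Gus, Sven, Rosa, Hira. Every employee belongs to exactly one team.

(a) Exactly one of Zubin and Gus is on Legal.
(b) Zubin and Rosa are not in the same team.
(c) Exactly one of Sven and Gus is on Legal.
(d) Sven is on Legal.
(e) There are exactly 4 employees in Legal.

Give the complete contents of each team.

Audit = {Gus, Rosa}; Legal = {Hira, Sven, Uma, Zubin}

From (d): Sven ∈ Legal.
(c) (exactly one): Gus ∉ Legal.
Only one team left: Gus ∈ Audit.
(a) (exactly one): Zubin ∈ Legal.
(b): Rosa ∉ Legal.
(e): only 4 candidates remain for Legal, so all are in.
Only one team left: Rosa ∈ Audit.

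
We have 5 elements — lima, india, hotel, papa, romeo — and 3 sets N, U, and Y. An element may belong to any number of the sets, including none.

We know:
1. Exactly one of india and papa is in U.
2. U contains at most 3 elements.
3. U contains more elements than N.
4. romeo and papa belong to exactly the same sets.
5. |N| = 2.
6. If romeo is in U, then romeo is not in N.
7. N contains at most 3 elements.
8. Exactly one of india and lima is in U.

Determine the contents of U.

U = {lima, papa, romeo}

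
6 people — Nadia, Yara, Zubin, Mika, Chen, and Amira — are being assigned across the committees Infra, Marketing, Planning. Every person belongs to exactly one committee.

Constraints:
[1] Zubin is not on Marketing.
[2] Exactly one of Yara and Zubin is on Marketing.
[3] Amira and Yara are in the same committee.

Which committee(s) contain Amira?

From (1): Zubin ∉ Marketing.
(2) (exactly one): Yara ∈ Marketing.
(3): Amira matches Yara: Amira ∉ Infra.
(3): Amira matches Yara: Amira ∈ Marketing.

Amira: Marketing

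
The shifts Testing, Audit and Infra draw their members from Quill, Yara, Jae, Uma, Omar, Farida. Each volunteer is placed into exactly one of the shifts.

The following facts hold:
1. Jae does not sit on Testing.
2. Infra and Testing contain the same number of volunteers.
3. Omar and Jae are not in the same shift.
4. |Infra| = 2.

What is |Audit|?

2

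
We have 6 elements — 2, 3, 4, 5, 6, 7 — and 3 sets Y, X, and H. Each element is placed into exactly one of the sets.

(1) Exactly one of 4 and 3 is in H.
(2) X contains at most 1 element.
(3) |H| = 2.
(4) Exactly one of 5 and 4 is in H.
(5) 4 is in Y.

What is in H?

H = {3, 5}

From (5): 4 ∈ Y.
(1) (exactly one): 3 ∈ H.
(4) (exactly one): 5 ∈ H.
(3): H already has 2, so the rest are out.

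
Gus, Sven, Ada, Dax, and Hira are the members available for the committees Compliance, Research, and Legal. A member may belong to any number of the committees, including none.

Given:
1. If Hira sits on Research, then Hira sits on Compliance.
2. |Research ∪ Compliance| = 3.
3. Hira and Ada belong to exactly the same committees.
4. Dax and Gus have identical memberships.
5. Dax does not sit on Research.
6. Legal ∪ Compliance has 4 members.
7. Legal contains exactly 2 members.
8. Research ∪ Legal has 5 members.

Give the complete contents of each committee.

Compliance = {Ada, Hira}; Research = {Ada, Hira, Sven}; Legal = {Dax, Gus}

From (5): Dax ∉ Research.
(4): Gus matches Dax: Gus ∉ Research.
Suppose Gus ∈ Compliance: no assignment then satisfies all the clues, so Gus ∉ Compliance.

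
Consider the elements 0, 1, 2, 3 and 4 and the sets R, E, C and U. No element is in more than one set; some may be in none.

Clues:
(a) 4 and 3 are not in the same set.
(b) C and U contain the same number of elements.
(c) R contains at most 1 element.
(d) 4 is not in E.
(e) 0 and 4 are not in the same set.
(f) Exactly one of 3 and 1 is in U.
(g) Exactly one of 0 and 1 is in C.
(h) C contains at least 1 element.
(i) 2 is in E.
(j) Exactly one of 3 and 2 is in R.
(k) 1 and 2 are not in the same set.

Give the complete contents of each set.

R = {3}; E = {2}; C = {0}; U = {1}

From (d): 4 ∉ E.
From (i): 2 ∈ E.
(j) (exactly one): 3 ∈ R.
(k): 1 ∉ E.
(a): 4 ∉ R.
(c): R already has 1, so the rest are out.
(f) (exactly one): 1 ∈ U.
(g) (exactly one): 0 ∈ C.
(e): 4 ∉ C.
Suppose 4 ∈ U: no assignment then satisfies all the clues, so 4 ∉ U.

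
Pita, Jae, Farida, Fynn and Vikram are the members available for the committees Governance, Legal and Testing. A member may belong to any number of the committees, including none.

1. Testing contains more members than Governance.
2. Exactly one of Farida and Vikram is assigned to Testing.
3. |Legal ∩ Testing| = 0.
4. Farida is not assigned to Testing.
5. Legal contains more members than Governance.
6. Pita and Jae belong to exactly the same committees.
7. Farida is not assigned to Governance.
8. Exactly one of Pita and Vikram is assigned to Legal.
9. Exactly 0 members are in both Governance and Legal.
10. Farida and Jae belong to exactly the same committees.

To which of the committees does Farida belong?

Farida: Legal

From (4): Farida ∉ Testing.
From (7): Farida ∉ Governance.
(2) (exactly one): Vikram ∈ Testing.
(10): Jae matches Farida: Jae ∉ Governance.
(10): Jae matches Farida: Jae ∉ Testing.
(6): Pita matches Jae: Pita ∉ Governance.
(6): Pita matches Jae: Pita ∉ Testing.
Suppose Farida ∉ Legal: no assignment then satisfies all the clues, so Farida ∈ Legal.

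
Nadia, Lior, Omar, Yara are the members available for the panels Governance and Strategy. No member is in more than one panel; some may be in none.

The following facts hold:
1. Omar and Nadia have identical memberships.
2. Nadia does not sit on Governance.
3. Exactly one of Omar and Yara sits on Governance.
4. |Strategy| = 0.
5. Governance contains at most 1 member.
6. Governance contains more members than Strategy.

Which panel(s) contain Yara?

From (2): Nadia ∉ Governance.
(1): Omar matches Nadia: Omar ∉ Governance.
(3) (exactly one): Yara ∈ Governance.
(4): Strategy already has 0, so the rest are out.
(5): Governance already has 1, so the rest are out.

Yara: Governance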